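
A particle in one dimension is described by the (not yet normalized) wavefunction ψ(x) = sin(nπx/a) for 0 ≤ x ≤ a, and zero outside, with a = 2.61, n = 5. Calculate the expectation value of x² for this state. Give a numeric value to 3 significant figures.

2.26

⟨x²⟩ = ∫ x²·|ψ|² dx / ∫|ψ|² dx (integrals over the domain).
With sin²θ = (1 − cos2θ)/2 on 0 ≤ x ≤ a: ∫sin²(nπx/a) dx = a/2, ∫x·sin²(nπx/a) dx = a²/4, ∫x²·sin²(nπx/a) dx = a³·(1/6 − 1/(4n²π²)); higher powers xᵏ the same way, integrating xᵏ·cos(2nπx/a) by parts.
State is unnormalized: ∫|ψ|² dx = 1.3050, and ∫ψ*·x²·ψ dx = 2.9452, so ⟨x²⟩ = 2.9452 / 1.3050.
⟨x²⟩ = 2.2569.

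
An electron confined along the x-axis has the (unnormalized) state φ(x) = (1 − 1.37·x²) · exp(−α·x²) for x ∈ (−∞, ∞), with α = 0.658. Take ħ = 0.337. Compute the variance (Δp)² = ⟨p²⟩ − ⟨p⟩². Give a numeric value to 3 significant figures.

Compute ⟨p⟩ and ⟨p²⟩ separately; (Δp)² = ⟨p²⟩ − ⟨p⟩².
Expand each integrand as polynomial × e^(−2αx²) and use ∫x^(2j)·e^(−2αx²) dx = (2j−1)!!/(4α)^j · √(π/(2α)), odd powers → 0; here √(π/(2α)) = 1.5451. Differentiate with the product rule, d/dx e^(−αx²) = −2αx·e^(−αx²).
Normalization: ∫|φ|² dx = 1.1925.
⟨p⟩ = 0.0000 and ⟨p²⟩ = 0.38126.
(Δp)² = 0.38126 − (0.0000)² = 0.38126.

0.381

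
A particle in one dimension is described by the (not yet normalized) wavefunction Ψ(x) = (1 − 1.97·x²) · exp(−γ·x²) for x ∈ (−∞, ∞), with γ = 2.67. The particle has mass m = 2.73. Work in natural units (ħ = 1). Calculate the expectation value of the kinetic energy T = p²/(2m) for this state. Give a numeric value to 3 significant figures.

T = −(ħ²/2m) d²/dx², so ⟨T⟩ = −(ħ²/2m) ∫ Ψ*·Ψ'' dx / ∫|Ψ|² dx; with m = 2.73.
Expand each integrand as polynomial × e^(−2γx²) and use ∫x^(2j)·e^(−2γx²) dx = (2j−1)!!/(4γ)^j · √(π/(2γ)), odd powers → 0; here √(π/(2γ)) = 0.76702. Differentiate with the product rule, d/dx e^(−γx²) = −2γx·e^(−γx²).
State is unnormalized: ∫|Ψ|² dx = 0.56234, and ∫Ψ*·(−ħ²/2m · Ψ'') dx = 0.60278, so ⟨T⟩ = 0.60278 / 0.56234.
⟨T⟩ = 1.0719.

1.07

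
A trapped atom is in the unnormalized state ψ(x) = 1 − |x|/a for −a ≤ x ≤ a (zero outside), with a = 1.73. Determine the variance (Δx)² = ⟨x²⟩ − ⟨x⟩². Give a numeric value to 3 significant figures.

0.299

Compute ⟨x⟩ and ⟨x²⟩ separately, then (Δx)² = ⟨x²⟩ − ⟨x⟩².
ψ is even, so ∫ over [−a, a] = 2∫₀ᵃ with ψ = 1 − x/a there: ∫₀ᵃ (1 − x/a)² dx = a/3, ∫₀ᵃ x²(1 − x/a)² dx = a³/30, ∫₀ᵃ x⁴(1 − x/a)² dx = a⁵/105.
Normalization: ∫|ψ|² dx = 1.1533.
⟨x⟩ = 0.0000 and ⟨x²⟩ = 0.29929.
(Δx)² = 0.29929 − (0.0000)² = 0.29929.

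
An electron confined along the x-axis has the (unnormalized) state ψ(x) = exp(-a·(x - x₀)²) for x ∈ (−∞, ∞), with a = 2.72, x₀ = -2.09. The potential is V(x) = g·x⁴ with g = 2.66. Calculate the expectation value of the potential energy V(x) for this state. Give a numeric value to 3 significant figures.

⟨V⟩ = ∫ V(x)·|ψ|² dx / ∫|ψ|² dx.
Gaussian moments (u = x − x₀): ∫u^(2j)·e^(−2au²) du = (2j−1)!!/(4a)^j · √(π/(2a)), odd powers integrate to 0; here √(π/(2a)) = 0.75993.
State is unnormalized: ∫|ψ|² dx = 0.75993, and ∫ψ*·V(x)·ψ dx = 43.490, so ⟨V⟩ = 43.490 / 0.75993.
⟨V⟩ = 57.229.

57.2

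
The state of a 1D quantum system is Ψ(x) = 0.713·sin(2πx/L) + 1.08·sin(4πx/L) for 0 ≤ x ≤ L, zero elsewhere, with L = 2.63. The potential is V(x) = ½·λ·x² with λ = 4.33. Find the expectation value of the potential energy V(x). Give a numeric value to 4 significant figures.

5.521

⟨V⟩ = ∫ V(x)·|Ψ|² dx / ∫|Ψ|² dx.
On 0 ≤ x ≤ L (j ≠ l): ∫sin²(jπx/L) dx = L/2, ∫sin(jπx/L)·sin(lπx/L) dx = 0; diagonal moments ∫x·sin²(jπx/L) dx = L²/4, ∫x²·sin²(jπx/L) dx = L³·(1/6 − 1/(4j²π²)); cross terms ∫x·sin(jπx/L)·sin(lπx/L) dx = 0 for j + l even and −4jlL²/(π²(j² − l²)²) for j + l odd, ∫x²·sin(jπx/L)·sin(lπx/L) dx = (−1)^(j+l)·4jlL³/(π²(j² − l²)²); higher powers the same way via product-to-sum and parts.
State is unnormalized: ∫|Ψ|² dx = 2.2023, and ∫Ψ*·V(x)·Ψ dx = 12.160, so ⟨V⟩ = 12.160 / 2.2023.
⟨V⟩ = 5.5212.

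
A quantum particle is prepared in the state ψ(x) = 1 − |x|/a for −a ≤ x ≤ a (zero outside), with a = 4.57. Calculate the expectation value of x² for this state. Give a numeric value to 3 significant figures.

⟨x²⟩ = ∫ x²·|ψ|² dx / ∫|ψ|² dx (integrals over the domain).
ψ is even, so ∫ over [−a, a] = 2∫₀ᵃ with ψ = 1 − x/a there: ∫₀ᵃ (1 − x/a)² dx = a/3, ∫₀ᵃ x²(1 − x/a)² dx = a³/30, ∫₀ᵃ x⁴(1 − x/a)² dx = a⁵/105.
State is unnormalized: ∫|ψ|² dx = 3.0467, and ∫ψ*·x²·ψ dx = 6.3629, so ⟨x²⟩ = 6.3629 / 3.0467.
⟨x²⟩ = 2.0885.

2.09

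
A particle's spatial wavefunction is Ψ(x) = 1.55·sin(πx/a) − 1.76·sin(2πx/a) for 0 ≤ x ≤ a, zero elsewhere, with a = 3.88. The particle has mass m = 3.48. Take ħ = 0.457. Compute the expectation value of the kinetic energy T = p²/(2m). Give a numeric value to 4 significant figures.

0.05291

T = −(ħ²/2m) d²/dx², so ⟨T⟩ = −(ħ²/2m) ∫ Ψ*·Ψ'' dx / ∫|Ψ|² dx; with m = 3.48.
d²/dx² sin(jπx/a) = −(jπ/a)²·sin(jπx/a); on 0 ≤ x ≤ a, ∫sin²(jπx/a) dx = a/2 and ∫sin(jπx/a)·sin(lπx/a) dx = 0 for j ≠ l, so only diagonal terms survive in ∫|Ψ|² and ∫Ψ·Ψ″; ∫Ψ·Ψ′ dx = [Ψ²/2] between the walls = 0.
State is unnormalized: ∫|Ψ|² dx = 10.670, and ∫Ψ*·(−ħ²/2m · Ψ'') dx = 0.56457, so ⟨T⟩ = 0.56457 / 10.670.
⟨T⟩ = 0.052911.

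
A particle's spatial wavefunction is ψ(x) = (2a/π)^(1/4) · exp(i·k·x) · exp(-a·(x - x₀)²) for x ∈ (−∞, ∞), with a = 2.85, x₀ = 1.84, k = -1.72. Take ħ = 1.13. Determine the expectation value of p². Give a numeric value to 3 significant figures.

p² ψ = −ħ² d²ψ/dx²; ⟨p²⟩ = −ħ² ∫ ψ*·ψ'' dx.
Gaussian moments (u = x − x₀): ∫u^(2j)·e^(−2au²) du = (2j−1)!!/(4a)^j · √(π/(2a)), odd powers integrate to 0; here √(π/(2a)) = 0.74240. Derivatives: ψ′ = (ik − 2au)·ψ, ψ″ = ((ik − 2au)² − 2a)·ψ; the odd-in-u pieces drop out.
⟨p²⟩ = 7.4167.

7.42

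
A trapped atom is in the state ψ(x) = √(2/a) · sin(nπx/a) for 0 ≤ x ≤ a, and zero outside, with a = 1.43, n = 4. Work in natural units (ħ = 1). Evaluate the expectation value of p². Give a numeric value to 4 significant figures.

p² ψ = −ħ² d²ψ/dx²; ⟨p²⟩ = −ħ² ∫ ψ*·ψ'' dx.
d/dx sin(nπx/a) = (nπ/a)·cos(nπx/a) and d²/dx² sin(nπx/a) = −(nπ/a)²·sin(nπx/a); on 0 ≤ x ≤ a, ∫sin²(nπx/a) dx = a/2 and ∫sin(nπx/a)·cos(nπx/a) dx = 0.
⟨p²⟩ = 77.223.

77.22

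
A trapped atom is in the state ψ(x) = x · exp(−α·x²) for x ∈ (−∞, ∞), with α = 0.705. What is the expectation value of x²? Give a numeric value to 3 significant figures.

1.06

⟨x²⟩ = ∫ x²·|ψ|² dx / ∫|ψ|² dx (integrals over the domain).
Expand each integrand as polynomial × e^(−2αx²) and use ∫x^(2j)·e^(−2αx²) dx = (2j−1)!!/(4α)^j · √(π/(2α)), odd powers → 0; here √(π/(2α)) = 1.4927.
State is unnormalized: ∫|ψ|² dx = 0.52932, and ∫ψ*·x²·ψ dx = 0.56310, so ⟨x²⟩ = 0.56310 / 0.52932.
⟨x²⟩ = 1.0638.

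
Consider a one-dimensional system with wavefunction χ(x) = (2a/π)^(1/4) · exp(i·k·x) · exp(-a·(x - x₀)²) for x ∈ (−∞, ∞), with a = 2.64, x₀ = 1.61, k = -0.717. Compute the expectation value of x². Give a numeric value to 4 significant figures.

2.687

⟨x²⟩ = ∫ x²·|χ|² dx (integrals over the domain).
Gaussian moments (u = x − x₀): ∫u^(2j)·e^(−2au²) du = (2j−1)!!/(4a)^j · √(π/(2a)), odd powers integrate to 0; here √(π/(2a)) = 0.77136.
⟨x²⟩ = 2.6868.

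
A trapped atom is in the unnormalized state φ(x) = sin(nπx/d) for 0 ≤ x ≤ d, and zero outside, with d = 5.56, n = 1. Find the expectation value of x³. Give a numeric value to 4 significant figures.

29.91

⟨x³⟩ = ∫ x³·|φ|² dx / ∫|φ|² dx (integrals over the domain).
With sin²θ = (1 − cos2θ)/2 on 0 ≤ x ≤ d: ∫sin²(nπx/d) dx = d/2, ∫x·sin²(nπx/d) dx = d²/4, ∫x²·sin²(nπx/d) dx = d³·(1/6 − 1/(4n²π²)); higher powers xᵏ the same way, integrating xᵏ·cos(2nπx/d) by parts.
State is unnormalized: ∫|φ|² dx = 2.7800, and ∫φ*·x³·φ dx = 83.146, so ⟨x³⟩ = 83.146 / 2.7800.
⟨x³⟩ = 29.909.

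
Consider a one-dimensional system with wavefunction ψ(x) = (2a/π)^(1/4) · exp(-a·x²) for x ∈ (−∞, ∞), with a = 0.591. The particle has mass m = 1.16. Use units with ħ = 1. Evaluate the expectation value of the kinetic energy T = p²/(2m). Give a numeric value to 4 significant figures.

0.2547

T = −(ħ²/2m) d²/dx², so ⟨T⟩ = −(ħ²/2m) ∫ ψ*·ψ'' dx; with m = 1.16.
Gaussian moments: ∫x^(2j)·e^(−2ax²) dx = (2j−1)!!/(4a)^j · √(π/(2a)), odd powers integrate to 0; here √(π/(2a)) = 1.6303. Derivatives: d/dx e^(−ax²) = −2ax·e^(−ax²), d²/dx² e^(−ax²) = (4a²x² − 2a)·e^(−ax²).
⟨T⟩ = 0.25474.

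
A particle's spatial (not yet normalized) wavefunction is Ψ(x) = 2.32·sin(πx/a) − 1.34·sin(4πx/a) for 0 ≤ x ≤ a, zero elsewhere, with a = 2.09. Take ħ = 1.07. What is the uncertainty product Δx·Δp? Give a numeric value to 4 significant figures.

1.544

Δx = √(⟨x²⟩−⟨x⟩²), Δp = √(⟨p²⟩−⟨p⟩²).
On 0 ≤ x ≤ a (j ≠ l): ∫sin²(jπx/a) dx = a/2, ∫sin(jπx/a)·sin(lπx/a) dx = 0; diagonal moments ∫x·sin²(jπx/a) dx = a²/4, ∫x²·sin²(jπx/a) dx = a³·(1/6 − 1/(4j²π²)); cross terms ∫x·sin(jπx/a)·sin(lπx/a) dx = 0 for j + l even and −4jla²/(π²(j² − l²)²) for j + l odd, ∫x²·sin(jπx/a)·sin(lπx/a) dx = (−1)^(j+l)·4jla³/(π²(j² − l²)²); higher powers the same way via product-to-sum and parts. d²/dx² sin(jπx/a) = −(jπ/a)²·sin(jπx/a); on 0 ≤ x ≤ a, ∫sin²(jπx/a) dx = a/2 and ∫sin(jπx/a)·sin(lπx/a) dx = 0 for j ≠ l, so only diagonal terms survive in ∫|Ψ|² and ∫Ψ·Ψ″; ∫Ψ·Ψ′ dx = [Ψ²/2] between the walls = 0.
Normalization: ∫|Ψ|² dx = 7.5010.
⟨x⟩ = 1.0711, ⟨x²⟩ = 1.3412 ⇒ Δx = 0.44038.
⟨p⟩ = 0.0000, ⟨p²⟩ = 12.294 ⇒ Δp = 3.5062.
Δx·Δp = 1.5441.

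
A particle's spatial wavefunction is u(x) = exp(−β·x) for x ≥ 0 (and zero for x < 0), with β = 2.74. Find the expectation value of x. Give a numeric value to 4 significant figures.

0.1825

⟨x⟩ = ∫ x·|u|² dx / ∫|u|² dx (integrals over the domain).
Every integrand reduces to terms xʲ·e^(−2βx) on [0, ∞); use ∫₀^∞ xʲ·e^(−2βx) dx = j!/(2β)^(j+1).
State is unnormalized: ∫|u|² dx = 0.18248, and ∫u*·x·u dx = 0.033300, so ⟨x⟩ = 0.033300 / 0.18248.
⟨x⟩ = 0.18248.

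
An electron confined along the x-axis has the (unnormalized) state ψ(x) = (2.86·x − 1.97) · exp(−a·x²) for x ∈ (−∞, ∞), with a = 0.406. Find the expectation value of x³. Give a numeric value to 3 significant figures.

-1.44

⟨x³⟩ = ∫ x³·|ψ|² dx / ∫|ψ|² dx (integrals over the domain).
Expand each integrand as polynomial × e^(−2ax²) and use ∫x^(2j)·e^(−2ax²) dx = (2j−1)!!/(4a)^j · √(π/(2a)), odd powers → 0; here √(π/(2a)) = 1.9670.
State is unnormalized: ∫|ψ|² dx = 17.541, and ∫ψ*·x³·ψ dx = -25.212, so ⟨x³⟩ = -25.212 / 17.541.
⟨x³⟩ = -1.4374.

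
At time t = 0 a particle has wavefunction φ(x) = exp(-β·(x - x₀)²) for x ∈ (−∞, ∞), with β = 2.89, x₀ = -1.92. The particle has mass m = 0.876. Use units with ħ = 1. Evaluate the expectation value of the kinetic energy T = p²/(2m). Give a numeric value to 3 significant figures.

1.65

T = −(ħ²/2m) d²/dx², so ⟨T⟩ = −(ħ²/2m) ∫ φ*·φ'' dx / ∫|φ|² dx; with m = 0.876.
Gaussian moments (u = x − x₀): ∫u^(2j)·e^(−2βu²) du = (2j−1)!!/(4β)^j · √(π/(2β)), odd powers integrate to 0; here √(π/(2β)) = 0.73724. Derivatives: d/dx e^(−βu²) = −2βu·e^(−βu²), d²/dx² e^(−βu²) = (4β²u² − 2β)·e^(−βu²).
State is unnormalized: ∫|φ|² dx = 0.73724, and ∫φ*·(−ħ²/2m · φ'') dx = 1.2161, so ⟨T⟩ = 1.2161 / 0.73724.
⟨T⟩ = 1.6495.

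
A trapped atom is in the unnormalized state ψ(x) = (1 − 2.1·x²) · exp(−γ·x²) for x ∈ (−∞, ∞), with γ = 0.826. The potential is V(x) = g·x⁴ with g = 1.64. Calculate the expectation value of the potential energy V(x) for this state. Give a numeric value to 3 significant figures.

⟨V⟩ = ∫ V(x)·|ψ|² dx / ∫|ψ|² dx.
Expand each integrand as polynomial × e^(−2γx²) and use ∫x^(2j)·e^(−2γx²) dx = (2j−1)!!/(4γ)^j · √(π/(2γ)), odd powers → 0; here √(π/(2γ)) = 1.3790.
State is unnormalized: ∫|ψ|² dx = 1.2973, and ∫ψ*·V(x)·ψ dx = 5.4590, so ⟨V⟩ = 5.4590 / 1.2973.
⟨V⟩ = 4.2079.

4.21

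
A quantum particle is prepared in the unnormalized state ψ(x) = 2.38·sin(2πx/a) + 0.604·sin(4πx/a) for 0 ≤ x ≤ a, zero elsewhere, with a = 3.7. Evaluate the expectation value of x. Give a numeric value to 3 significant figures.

⟨x⟩ = ∫ x·|ψ|² dx / ∫|ψ|² dx (integrals over the domain).
On 0 ≤ x ≤ a (j ≠ l): ∫sin²(jπx/a) dx = a/2, ∫sin(jπx/a)·sin(lπx/a) dx = 0; diagonal moments ∫x·sin²(jπx/a) dx = a²/4, ∫x²·sin²(jπx/a) dx = a³·(1/6 − 1/(4j²π²)); cross terms ∫x·sin(jπx/a)·sin(lπx/a) dx = 0 for j + l even and −4jla²/(π²(j² − l²)²) for j + l odd, ∫x²·sin(jπx/a)·sin(lπx/a) dx = (−1)^(j+l)·4jla³/(π²(j² − l²)²); higher powers the same way via product-to-sum and parts.
State is unnormalized: ∫|ψ|² dx = 11.154, and ∫ψ*·x·ψ dx = 20.635, so ⟨x⟩ = 20.635 / 11.154.
⟨x⟩ = 1.8500.

1.85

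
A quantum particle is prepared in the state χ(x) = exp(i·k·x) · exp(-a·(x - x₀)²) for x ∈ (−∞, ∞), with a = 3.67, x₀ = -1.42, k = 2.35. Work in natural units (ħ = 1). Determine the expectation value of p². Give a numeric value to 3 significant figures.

9.19

p² χ = −ħ² d²χ/dx²; ⟨p²⟩ = −ħ² ∫ χ*·χ'' dx / ∫|χ|² dx.
Gaussian moments (u = x − x₀): ∫u^(2j)·e^(−2au²) du = (2j−1)!!/(4a)^j · √(π/(2a)), odd powers integrate to 0; here √(π/(2a)) = 0.65422. Derivatives: χ′ = (ik − 2au)·χ, χ″ = ((ik − 2au)² − 2a)·χ; the odd-in-u pieces drop out.
State is unnormalized: ∫|χ|² dx = 0.65422, and ∫χ*·(−ħ² χ'') dx = 6.0140, so ⟨p²⟩ = 6.0140 / 0.65422.
⟨p²⟩ = 9.1925.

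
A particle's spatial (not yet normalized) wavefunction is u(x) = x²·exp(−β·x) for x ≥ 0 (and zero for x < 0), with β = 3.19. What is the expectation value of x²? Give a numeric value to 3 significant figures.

0.737

⟨x²⟩ = ∫ x²·|u|² dx / ∫|u|² dx (integrals over the domain).
Every integrand reduces to terms xʲ·e^(−2βx) on [0, ∞); use ∫₀^∞ xʲ·e^(−2βx) dx = j!/(2β)^(j+1).
State is unnormalized: ∫|u|² dx = 0.0022704, and ∫u*·x²·u dx = 0.0016734, so ⟨x²⟩ = 0.0016734 / 0.0022704.
⟨x²⟩ = 0.73702.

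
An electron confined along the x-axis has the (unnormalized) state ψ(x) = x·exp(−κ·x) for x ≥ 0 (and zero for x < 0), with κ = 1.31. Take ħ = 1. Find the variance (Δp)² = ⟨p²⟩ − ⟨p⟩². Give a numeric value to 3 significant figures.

Compute ⟨p⟩ and ⟨p²⟩ separately; (Δp)² = ⟨p²⟩ − ⟨p⟩².
Differentiate x·exp(−κ·x) with the product rule; every integrand then reduces to terms xʲ·e^(−2κx) on [0, ∞), with ∫₀^∞ xʲ·e^(−2κx) dx = j!/(2κ)^(j+1).
Normalization: ∫|ψ|² dx = 0.11121.
⟨p⟩ = 0.0000 and ⟨p²⟩ = 1.7161.
(Δp)² = 1.7161 − (0.0000)² = 1.7161.

1.72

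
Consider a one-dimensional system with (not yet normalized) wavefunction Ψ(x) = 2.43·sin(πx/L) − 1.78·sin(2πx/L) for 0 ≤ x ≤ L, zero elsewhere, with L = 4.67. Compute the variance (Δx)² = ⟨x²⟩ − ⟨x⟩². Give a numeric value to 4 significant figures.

Compute ⟨x⟩ and ⟨x²⟩ separately, then (Δx)² = ⟨x²⟩ − ⟨x⟩².
On 0 ≤ x ≤ L (j ≠ l): ∫sin²(jπx/L) dx = L/2, ∫sin(jπx/L)·sin(lπx/L) dx = 0; diagonal moments ∫x·sin²(jπx/L) dx = L²/4, ∫x²·sin²(jπx/L) dx = L³·(1/6 − 1/(4j²π²)); cross terms ∫x·sin(jπx/L)·sin(lπx/L) dx = 0 for j + l even and −4jlL²/(π²(j² − l²)²) for j + l odd, ∫x²·sin(jπx/L)·sin(lπx/L) dx = (−1)^(j+l)·4jlL³/(π²(j² − l²)²); higher powers the same way via product-to-sum and parts.
Normalization: ∫|Ψ|² dx = 21.186.
⟨x⟩ = 3.1370 and ⟨x²⟩ = 10.200.
(Δx)² = 10.200 − (3.1370)² = 0.35868.

0.3587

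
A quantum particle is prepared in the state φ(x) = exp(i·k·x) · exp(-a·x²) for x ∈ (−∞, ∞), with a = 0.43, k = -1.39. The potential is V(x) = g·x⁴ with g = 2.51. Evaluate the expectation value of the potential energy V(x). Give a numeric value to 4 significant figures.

2.545

⟨V⟩ = ∫ V(x)·|φ|² dx / ∫|φ|² dx.
Gaussian moments: ∫x^(2j)·e^(−2ax²) dx = (2j−1)!!/(4a)^j · √(π/(2a)), odd powers integrate to 0; here √(π/(2a)) = 1.9113.
State is unnormalized: ∫|φ|² dx = 1.9113, and ∫φ*·V(x)·φ dx = 4.8648, so ⟨V⟩ = 4.8648 / 1.9113.
⟨V⟩ = 2.5453.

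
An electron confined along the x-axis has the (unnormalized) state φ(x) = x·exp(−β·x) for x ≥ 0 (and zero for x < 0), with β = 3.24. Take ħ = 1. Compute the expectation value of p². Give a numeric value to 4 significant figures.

p² φ = −ħ² d²φ/dx²; ⟨p²⟩ = −ħ² ∫ φ*·φ'' dx / ∫|φ|² dx.
Differentiate x·exp(−β·x) with the product rule; every integrand then reduces to terms xʲ·e^(−2βx) on [0, ∞), with ∫₀^∞ xʲ·e^(−2βx) dx = j!/(2β)^(j+1).
State is unnormalized: ∫|φ|² dx = 0.0073503, and ∫φ*·(−ħ² φ'') dx = 0.077160, so ⟨p²⟩ = 0.077160 / 0.0073503.
⟨p²⟩ = 10.498.

10.50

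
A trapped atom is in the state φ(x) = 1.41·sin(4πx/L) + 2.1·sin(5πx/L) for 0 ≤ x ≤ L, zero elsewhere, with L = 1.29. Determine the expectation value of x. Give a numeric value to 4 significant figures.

0.4060

⟨x⟩ = ∫ x·|φ|² dx / ∫|φ|² dx (integrals over the domain).
On 0 ≤ x ≤ L (j ≠ l): ∫sin²(jπx/L) dx = L/2, ∫sin(jπx/L)·sin(lπx/L) dx = 0; diagonal moments ∫x·sin²(jπx/L) dx = L²/4, ∫x²·sin²(jπx/L) dx = L³·(1/6 − 1/(4j²π²)); cross terms ∫x·sin(jπx/L)·sin(lπx/L) dx = 0 for j + l even and −4jlL²/(π²(j² − l²)²) for j + l odd, ∫x²·sin(jπx/L)·sin(lπx/L) dx = (−1)^(j+l)·4jlL³/(π²(j² − l²)²); higher powers the same way via product-to-sum and parts.
State is unnormalized: ∫|φ|² dx = 4.1268, and ∫φ*·x·φ dx = 1.6756, so ⟨x⟩ = 1.6756 / 4.1268.
⟨x⟩ = 0.40603.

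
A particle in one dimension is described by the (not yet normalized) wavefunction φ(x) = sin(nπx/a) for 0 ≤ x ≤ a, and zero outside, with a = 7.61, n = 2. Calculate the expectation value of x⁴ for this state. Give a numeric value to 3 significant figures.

589.

⟨x⁴⟩ = ∫ x⁴·|φ|² dx / ∫|φ|² dx (integrals over the domain).
With sin²θ = (1 − cos2θ)/2 on 0 ≤ x ≤ a: ∫sin²(nπx/a) dx = a/2, ∫x·sin²(nπx/a) dx = a²/4, ∫x²·sin²(nπx/a) dx = a³·(1/6 − 1/(4n²π²)); higher powers xᵏ the same way, integrating xᵏ·cos(2nπx/a) by parts.
State is unnormalized: ∫|φ|² dx = 3.8050, and ∫φ*·x⁴·φ dx = 2241.3, so ⟨x⁴⟩ = 2241.3 / 3.8050.
⟨x⁴⟩ = 589.04.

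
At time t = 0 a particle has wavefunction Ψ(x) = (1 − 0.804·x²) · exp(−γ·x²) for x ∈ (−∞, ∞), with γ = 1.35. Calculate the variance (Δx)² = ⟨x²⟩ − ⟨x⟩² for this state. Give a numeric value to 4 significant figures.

Compute ⟨x⟩ and ⟨x²⟩ separately, then (Δx)² = ⟨x²⟩ − ⟨x⟩².
Expand each integrand as polynomial × e^(−2γx²) and use ∫x^(2j)·e^(−2γx²) dx = (2j−1)!!/(4γ)^j · √(π/(2γ)), odd powers → 0; here √(π/(2γ)) = 1.0787.
Normalization: ∫|Ψ|² dx = 0.82921.
⟨x⟩ = 0.0000 and ⟨x²⟩ = 0.10580.
(Δx)² = 0.10580 − (0.0000)² = 0.10580.

0.1058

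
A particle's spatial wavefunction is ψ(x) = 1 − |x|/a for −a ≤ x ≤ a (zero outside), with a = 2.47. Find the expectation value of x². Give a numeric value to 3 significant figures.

⟨x²⟩ = ∫ x²·|ψ|² dx / ∫|ψ|² dx (integrals over the domain).
ψ is even, so ∫ over [−a, a] = 2∫₀ᵃ with ψ = 1 − x/a there: ∫₀ᵃ (1 − x/a)² dx = a/3, ∫₀ᵃ x²(1 − x/a)² dx = a³/30, ∫₀ᵃ x⁴(1 − x/a)² dx = a⁵/105.
State is unnormalized: ∫|ψ|² dx = 1.6467, and ∫ψ*·x²·ψ dx = 1.0046, so ⟨x²⟩ = 1.0046 / 1.6467.
⟨x²⟩ = 0.61009.

0.610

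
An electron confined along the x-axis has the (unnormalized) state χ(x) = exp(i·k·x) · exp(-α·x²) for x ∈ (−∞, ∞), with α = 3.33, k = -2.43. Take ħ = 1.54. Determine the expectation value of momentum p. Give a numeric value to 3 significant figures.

p χ = −iħ dχ/dx; then ⟨p⟩ = ∫ χ*·(pχ) dx / ∫|χ|² dx.
Gaussian moments: ∫x^(2j)·e^(−2αx²) dx = (2j−1)!!/(4α)^j · √(π/(2α)), odd powers integrate to 0; here √(π/(2α)) = 0.68681. Derivatives: χ′ = (ik − 2αx)·χ, χ″ = ((ik − 2αx)² − 2α)·χ; the odd-in-x pieces drop out.
State is unnormalized: ∫|χ|² dx = 0.68681, and ∫χ*·(−iħ χ') dx = -2.5702, so ⟨p⟩ = -2.5702 / 0.68681.
⟨p⟩ = -3.7422.

-3.74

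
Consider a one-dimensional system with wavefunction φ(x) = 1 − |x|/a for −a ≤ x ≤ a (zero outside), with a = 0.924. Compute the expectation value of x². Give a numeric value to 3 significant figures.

0.0854

⟨x²⟩ = ∫ x²·|φ|² dx / ∫|φ|² dx (integrals over the domain).
φ is even, so ∫ over [−a, a] = 2∫₀ᵃ with φ = 1 − x/a there: ∫₀ᵃ (1 − x/a)² dx = a/3, ∫₀ᵃ x²(1 − x/a)² dx = a³/30, ∫₀ᵃ x⁴(1 − x/a)² dx = a⁵/105.
State is unnormalized: ∫|φ|² dx = 0.61600, and ∫φ*·x²·φ dx = 0.052593, so ⟨x²⟩ = 0.052593 / 0.61600.
⟨x²⟩ = 0.085378.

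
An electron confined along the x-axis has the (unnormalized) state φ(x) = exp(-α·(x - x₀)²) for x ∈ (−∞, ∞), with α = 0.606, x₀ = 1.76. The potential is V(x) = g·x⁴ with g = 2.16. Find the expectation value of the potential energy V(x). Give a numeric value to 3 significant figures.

⟨V⟩ = ∫ V(x)·|φ|² dx / ∫|φ|² dx.
Gaussian moments (u = x − x₀): ∫u^(2j)·e^(−2αu²) du = (2j−1)!!/(4α)^j · √(π/(2α)), odd powers integrate to 0; here √(π/(2α)) = 1.6100.
State is unnormalized: ∫|φ|² dx = 1.6100, and ∫φ*·V(x)·φ dx = 61.807, so ⟨V⟩ = 61.807 / 1.6100.
⟨V⟩ = 38.390.

38.4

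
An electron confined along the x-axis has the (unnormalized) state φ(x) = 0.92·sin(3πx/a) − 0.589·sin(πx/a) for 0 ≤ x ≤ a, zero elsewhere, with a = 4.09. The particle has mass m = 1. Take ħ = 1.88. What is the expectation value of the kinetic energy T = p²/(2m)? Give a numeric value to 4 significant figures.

6.959

T = −(ħ²/2m) d²/dx², so ⟨T⟩ = −(ħ²/2m) ∫ φ*·φ'' dx / ∫|φ|² dx; with m = 1.
d²/dx² sin(jπx/a) = −(jπ/a)²·sin(jπx/a); on 0 ≤ x ≤ a, ∫sin²(jπx/a) dx = a/2 and ∫sin(jπx/a)·sin(lπx/a) dx = 0 for j ≠ l, so only diagonal terms survive in ∫|φ|² and ∫φ·φ″; ∫φ·φ′ dx = [φ²/2] between the walls = 0.
State is unnormalized: ∫|φ|² dx = 2.4403, and ∫φ*·(−ħ²/2m · φ'') dx = 16.982, so ⟨T⟩ = 16.982 / 2.4403.
⟨T⟩ = 6.9589.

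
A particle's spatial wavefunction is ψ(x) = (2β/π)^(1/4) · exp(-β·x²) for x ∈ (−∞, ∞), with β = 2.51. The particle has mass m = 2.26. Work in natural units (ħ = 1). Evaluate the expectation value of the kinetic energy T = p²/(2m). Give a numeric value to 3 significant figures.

T = −(ħ²/2m) d²/dx², so ⟨T⟩ = −(ħ²/2m) ∫ ψ*·ψ'' dx; with m = 2.26.
Gaussian moments: ∫x^(2j)·e^(−2βx²) dx = (2j−1)!!/(4β)^j · √(π/(2β)), odd powers integrate to 0; here √(π/(2β)) = 0.79108. Derivatives: d/dx e^(−βx²) = −2βx·e^(−βx²), d²/dx² e^(−βx²) = (4β²x² − 2β)·e^(−βx²).
⟨T⟩ = 0.55531.

0.555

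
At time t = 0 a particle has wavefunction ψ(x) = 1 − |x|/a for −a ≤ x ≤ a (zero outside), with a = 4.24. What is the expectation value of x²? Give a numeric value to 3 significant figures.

⟨x²⟩ = ∫ x²·|ψ|² dx / ∫|ψ|² dx (integrals over the domain).
ψ is even, so ∫ over [−a, a] = 2∫₀ᵃ with ψ = 1 − x/a there: ∫₀ᵃ (1 − x/a)² dx = a/3, ∫₀ᵃ x²(1 − x/a)² dx = a³/30, ∫₀ᵃ x⁴(1 − x/a)² dx = a⁵/105.
State is unnormalized: ∫|ψ|² dx = 2.8267, and ∫ψ*·x²·ψ dx = 5.0817, so ⟨x²⟩ = 5.0817 / 2.8267.
⟨x²⟩ = 1.7978.

1.80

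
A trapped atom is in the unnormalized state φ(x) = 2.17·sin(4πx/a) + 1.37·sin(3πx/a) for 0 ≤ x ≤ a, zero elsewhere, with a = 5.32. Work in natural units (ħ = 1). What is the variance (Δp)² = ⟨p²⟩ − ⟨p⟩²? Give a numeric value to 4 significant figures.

4.884

Compute ⟨p⟩ and ⟨p²⟩ separately; (Δp)² = ⟨p²⟩ − ⟨p⟩².
d²/dx² sin(jπx/a) = −(jπ/a)²·sin(jπx/a); on 0 ≤ x ≤ a, ∫sin²(jπx/a) dx = a/2 and ∫sin(jπx/a)·sin(lπx/a) dx = 0 for j ≠ l, so only diagonal terms survive in ∫|φ|² and ∫φ·φ″; ∫φ·φ′ dx = [φ²/2] between the walls = 0.
Normalization: ∫|φ|² dx = 17.518.
⟨p⟩ = 0.0000 and ⟨p²⟩ = 4.8838.
(Δp)² = 4.8838 − (0.0000)² = 4.8838.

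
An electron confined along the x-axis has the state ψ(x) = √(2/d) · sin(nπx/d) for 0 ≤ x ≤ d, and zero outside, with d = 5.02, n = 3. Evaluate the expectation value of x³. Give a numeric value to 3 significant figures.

⟨x³⟩ = ∫ x³·|ψ|² dx (integrals over the domain).
With sin²θ = (1 − cos2θ)/2 on 0 ≤ x ≤ d: ∫sin²(nπx/d) dx = d/2, ∫x·sin²(nπx/d) dx = d²/4, ∫x²·sin²(nπx/d) dx = d³·(1/6 − 1/(4n²π²)); higher powers xᵏ the same way, integrating xᵏ·cos(2nπx/d) by parts.
⟨x³⟩ = 30.558.

30.6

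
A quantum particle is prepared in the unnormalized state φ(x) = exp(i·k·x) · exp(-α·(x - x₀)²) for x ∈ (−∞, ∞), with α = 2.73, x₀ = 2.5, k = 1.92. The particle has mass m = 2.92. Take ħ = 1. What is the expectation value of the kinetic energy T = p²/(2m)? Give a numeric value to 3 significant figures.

T = −(ħ²/2m) d²/dx², so ⟨T⟩ = −(ħ²/2m) ∫ φ*·φ'' dx / ∫|φ|² dx; with m = 2.92.
Gaussian moments (u = x − x₀): ∫u^(2j)·e^(−2αu²) du = (2j−1)!!/(4α)^j · √(π/(2α)), odd powers integrate to 0; here √(π/(2α)) = 0.75854. Derivatives: φ′ = (ik − 2αu)·φ, φ″ = ((ik − 2αu)² − 2α)·φ; the odd-in-u pieces drop out.
State is unnormalized: ∫|φ|² dx = 0.75854, and ∫φ*·(−ħ²/2m · φ'') dx = 0.83341, so ⟨T⟩ = 0.83341 / 0.75854.
⟨T⟩ = 1.0987.

1.10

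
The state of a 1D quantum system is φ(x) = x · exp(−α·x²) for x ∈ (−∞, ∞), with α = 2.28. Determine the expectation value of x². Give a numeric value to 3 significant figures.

⟨x²⟩ = ∫ x²·|φ|² dx / ∫|φ|² dx (integrals over the domain).
Expand each integrand as polynomial × e^(−2αx²) and use ∫x^(2j)·e^(−2αx²) dx = (2j−1)!!/(4α)^j · √(π/(2α)), odd powers → 0; here √(π/(2α)) = 0.83003.
State is unnormalized: ∫|φ|² dx = 0.091012, and ∫φ*·x²·φ dx = 0.029938, so ⟨x²⟩ = 0.029938 / 0.091012.
⟨x²⟩ = 0.32895.

0.329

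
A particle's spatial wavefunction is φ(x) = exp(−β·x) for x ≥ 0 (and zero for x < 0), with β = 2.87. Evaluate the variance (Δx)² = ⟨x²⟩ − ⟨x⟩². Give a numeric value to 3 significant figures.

Compute ⟨x⟩ and ⟨x²⟩ separately, then (Δx)² = ⟨x²⟩ − ⟨x⟩².
Every integrand reduces to terms xʲ·e^(−2βx) on [0, ∞); use ∫₀^∞ xʲ·e^(−2βx) dx = j!/(2β)^(j+1).
Normalization: ∫|φ|² dx = 0.17422.
⟨x⟩ = 0.17422 and ⟨x²⟩ = 0.060702.
(Δx)² = 0.060702 − (0.17422)² = 0.030351.

0.0304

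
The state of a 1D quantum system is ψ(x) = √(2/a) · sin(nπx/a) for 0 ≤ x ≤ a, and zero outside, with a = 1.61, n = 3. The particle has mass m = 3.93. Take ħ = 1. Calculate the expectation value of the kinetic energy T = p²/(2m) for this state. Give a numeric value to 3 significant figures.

T = −(ħ²/2m) d²/dx², so ⟨T⟩ = −(ħ²/2m) ∫ ψ*·ψ'' dx; with m = 3.93.
d/dx sin(nπx/a) = (nπ/a)·cos(nπx/a) and d²/dx² sin(nπx/a) = −(nπ/a)²·sin(nπx/a); on 0 ≤ x ≤ a, ∫sin²(nπx/a) dx = a/2 and ∫sin(nπx/a)·cos(nπx/a) dx = 0.
⟨T⟩ = 4.3598.

4.36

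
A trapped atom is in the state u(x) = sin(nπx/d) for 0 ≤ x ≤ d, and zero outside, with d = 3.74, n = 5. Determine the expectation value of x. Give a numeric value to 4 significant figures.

⟨x⟩ = ∫ x·|u|² dx / ∫|u|² dx (integrals over the domain).
With sin²θ = (1 − cos2θ)/2 on 0 ≤ x ≤ d: ∫sin²(nπx/d) dx = d/2, ∫x·sin²(nπx/d) dx = d²/4, ∫x²·sin²(nπx/d) dx = d³·(1/6 − 1/(4n²π²)); higher powers xᵏ the same way, integrating xᵏ·cos(2nπx/d) by parts.
State is unnormalized: ∫|u|² dx = 1.8700, and ∫u*·x·u dx = 3.4969, so ⟨x⟩ = 3.4969 / 1.8700.
⟨x⟩ = 1.8700.

1.870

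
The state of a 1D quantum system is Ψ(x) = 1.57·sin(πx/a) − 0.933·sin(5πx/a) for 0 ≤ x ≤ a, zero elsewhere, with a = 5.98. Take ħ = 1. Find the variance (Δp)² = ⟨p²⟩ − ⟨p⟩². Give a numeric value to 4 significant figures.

Compute ⟨p⟩ and ⟨p²⟩ separately; (Δp)² = ⟨p²⟩ − ⟨p⟩².
d²/dx² sin(jπx/a) = −(jπ/a)²·sin(jπx/a); on 0 ≤ x ≤ a, ∫sin²(jπx/a) dx = a/2 and ∫sin(jπx/a)·sin(lπx/a) dx = 0 for j ≠ l, so only diagonal terms survive in ∫|Ψ|² and ∫Ψ·Ψ″; ∫Ψ·Ψ′ dx = [Ψ²/2] between the walls = 0.
Normalization: ∫|Ψ|² dx = 9.9728.
⟨p⟩ = 0.0000 and ⟨p²⟩ = 2.0047.
(Δp)² = 2.0047 − (0.0000)² = 2.0047.

2.005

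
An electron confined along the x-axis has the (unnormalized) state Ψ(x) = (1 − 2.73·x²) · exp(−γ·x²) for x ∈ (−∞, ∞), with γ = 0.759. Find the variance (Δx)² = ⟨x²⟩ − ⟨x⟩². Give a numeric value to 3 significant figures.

1.57

Compute ⟨x⟩ and ⟨x²⟩ separately, then (Δx)² = ⟨x²⟩ − ⟨x⟩².
Expand each integrand as polynomial × e^(−2γx²) and use ∫x^(2j)·e^(−2γx²) dx = (2j−1)!!/(4γ)^j · √(π/(2γ)), odd powers → 0; here √(π/(2γ)) = 1.4386.
Normalization: ∫|Ψ|² dx = 2.3410.
⟨x⟩ = 0.0000 and ⟨x²⟩ = 1.5653.
(Δx)² = 1.5653 − (0.0000)² = 1.5653.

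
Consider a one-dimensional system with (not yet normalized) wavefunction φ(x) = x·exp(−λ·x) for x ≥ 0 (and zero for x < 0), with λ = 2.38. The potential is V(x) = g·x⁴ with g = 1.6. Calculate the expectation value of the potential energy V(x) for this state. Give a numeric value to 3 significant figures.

⟨V⟩ = ∫ V(x)·|φ|² dx / ∫|φ|² dx.
Every integrand reduces to terms xʲ·e^(−2λx) on [0, ∞); use ∫₀^∞ xʲ·e^(−2λx) dx = j!/(2λ)^(j+1).
State is unnormalized: ∫|φ|² dx = 0.018544, and ∫φ*·V(x)·φ dx = 0.020807, so ⟨V⟩ = 0.020807 / 0.018544.
⟨V⟩ = 1.1220.

1.12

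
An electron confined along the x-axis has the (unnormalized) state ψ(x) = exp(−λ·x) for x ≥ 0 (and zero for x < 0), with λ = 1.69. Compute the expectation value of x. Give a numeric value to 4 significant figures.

0.2959

⟨x⟩ = ∫ x·|ψ|² dx / ∫|ψ|² dx (integrals over the domain).
Every integrand reduces to terms xʲ·e^(−2λx) on [0, ∞); use ∫₀^∞ xʲ·e^(−2λx) dx = j!/(2λ)^(j+1).
State is unnormalized: ∫|ψ|² dx = 0.29586, and ∫ψ*·x·ψ dx = 0.087532, so ⟨x⟩ = 0.087532 / 0.29586.
⟨x⟩ = 0.29586.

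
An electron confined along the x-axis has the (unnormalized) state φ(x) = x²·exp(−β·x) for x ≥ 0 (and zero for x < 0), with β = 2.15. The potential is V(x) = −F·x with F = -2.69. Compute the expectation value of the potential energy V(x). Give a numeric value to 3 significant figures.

⟨V⟩ = ∫ V(x)·|φ|² dx / ∫|φ|² dx.
Every integrand reduces to terms xʲ·e^(−2βx) on [0, ∞); use ∫₀^∞ xʲ·e^(−2βx) dx = j!/(2β)^(j+1).
State is unnormalized: ∫|φ|² dx = 0.016326, and ∫φ*·V(x)·φ dx = 0.051065, so ⟨V⟩ = 0.051065 / 0.016326.
⟨V⟩ = 3.1279.

3.13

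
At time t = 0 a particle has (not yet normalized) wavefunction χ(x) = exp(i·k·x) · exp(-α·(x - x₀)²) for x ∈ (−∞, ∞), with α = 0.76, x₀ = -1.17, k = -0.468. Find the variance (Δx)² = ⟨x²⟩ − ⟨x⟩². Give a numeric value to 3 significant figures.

0.329

Compute ⟨x⟩ and ⟨x²⟩ separately, then (Δx)² = ⟨x²⟩ − ⟨x⟩².
Gaussian moments (u = x − x₀): ∫u^(2j)·e^(−2αu²) du = (2j−1)!!/(4α)^j · √(π/(2α)), odd powers integrate to 0; here √(π/(2α)) = 1.4376.
Normalization: ∫|χ|² dx = 1.4376.
⟨x⟩ = -1.1700 and ⟨x²⟩ = 1.6978.
(Δx)² = 1.6978 − (-1.1700)² = 0.32895.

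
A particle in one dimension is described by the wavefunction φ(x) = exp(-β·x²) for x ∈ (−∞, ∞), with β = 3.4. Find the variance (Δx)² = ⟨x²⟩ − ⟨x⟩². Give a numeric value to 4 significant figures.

0.07353

Compute ⟨x⟩ and ⟨x²⟩ separately, then (Δx)² = ⟨x²⟩ − ⟨x⟩².
Gaussian moments: ∫x^(2j)·e^(−2βx²) dx = (2j−1)!!/(4β)^j · √(π/(2β)), odd powers integrate to 0; here √(π/(2β)) = 0.67971.
Normalization: ∫|φ|² dx = 0.67971.
⟨x⟩ = 0.0000 and ⟨x²⟩ = 0.073529.
(Δx)² = 0.073529 − (0.0000)² = 0.073529.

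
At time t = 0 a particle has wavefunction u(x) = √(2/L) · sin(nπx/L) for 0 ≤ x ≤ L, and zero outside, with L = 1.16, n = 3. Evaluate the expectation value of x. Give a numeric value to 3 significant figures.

0.580

⟨x⟩ = ∫ x·|u|² dx (integrals over the domain).
With sin²θ = (1 − cos2θ)/2 on 0 ≤ x ≤ L: ∫sin²(nπx/L) dx = L/2, ∫x·sin²(nπx/L) dx = L²/4, ∫x²·sin²(nπx/L) dx = L³·(1/6 − 1/(4n²π²)); higher powers xᵏ the same way, integrating xᵏ·cos(2nπx/L) by parts.
⟨x⟩ = 0.58000.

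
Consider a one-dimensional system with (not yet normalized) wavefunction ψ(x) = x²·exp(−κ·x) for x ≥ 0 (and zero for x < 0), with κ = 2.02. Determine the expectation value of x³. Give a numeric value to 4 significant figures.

3.185

⟨x³⟩ = ∫ x³·|ψ|² dx / ∫|ψ|² dx (integrals over the domain).
Every integrand reduces to terms xʲ·e^(−2κx) on [0, ∞); use ∫₀^∞ xʲ·e^(−2κx) dx = j!/(2κ)^(j+1).
State is unnormalized: ∫|ψ|² dx = 0.022300, and ∫ψ*·x³·ψ dx = 0.071020, so ⟨x³⟩ = 0.071020 / 0.022300.
⟨x³⟩ = 3.1847.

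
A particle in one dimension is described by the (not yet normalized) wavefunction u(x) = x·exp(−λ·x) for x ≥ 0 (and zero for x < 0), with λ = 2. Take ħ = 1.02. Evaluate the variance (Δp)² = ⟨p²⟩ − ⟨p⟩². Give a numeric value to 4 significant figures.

Compute ⟨p⟩ and ⟨p²⟩ separately; (Δp)² = ⟨p²⟩ − ⟨p⟩².
Differentiate x·exp(−λ·x) with the product rule; every integrand then reduces to terms xʲ·e^(−2λx) on [0, ∞), with ∫₀^∞ xʲ·e^(−2λx) dx = j!/(2λ)^(j+1).
Normalization: ∫|u|² dx = 0.031250.
⟨p⟩ = 0.0000 and ⟨p²⟩ = 4.1616.
(Δp)² = 4.1616 − (0.0000)² = 4.1616.

4.162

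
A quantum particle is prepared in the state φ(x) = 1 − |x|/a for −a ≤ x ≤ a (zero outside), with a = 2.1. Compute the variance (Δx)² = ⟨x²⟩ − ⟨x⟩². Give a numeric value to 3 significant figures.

Compute ⟨x⟩ and ⟨x²⟩ separately, then (Δx)² = ⟨x²⟩ − ⟨x⟩².
φ is even, so ∫ over [−a, a] = 2∫₀ᵃ with φ = 1 − x/a there: ∫₀ᵃ (1 − x/a)² dx = a/3, ∫₀ᵃ x²(1 − x/a)² dx = a³/30, ∫₀ᵃ x⁴(1 − x/a)² dx = a⁵/105.
Normalization: ∫|φ|² dx = 1.4000.
⟨x⟩ = 0.0000 and ⟨x²⟩ = 0.44100.
(Δx)² = 0.44100 − (0.0000)² = 0.44100.

0.441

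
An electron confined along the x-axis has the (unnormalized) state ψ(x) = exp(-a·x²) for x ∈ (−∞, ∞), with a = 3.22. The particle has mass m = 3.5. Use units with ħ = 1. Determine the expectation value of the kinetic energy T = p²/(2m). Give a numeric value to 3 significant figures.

T = −(ħ²/2m) d²/dx², so ⟨T⟩ = −(ħ²/2m) ∫ ψ*·ψ'' dx / ∫|ψ|² dx; with m = 3.5.
Gaussian moments: ∫x^(2j)·e^(−2ax²) dx = (2j−1)!!/(4a)^j · √(π/(2a)), odd powers integrate to 0; here √(π/(2a)) = 0.69844. Derivatives: d/dx e^(−ax²) = −2ax·e^(−ax²), d²/dx² e^(−ax²) = (4a²x² − 2a)·e^(−ax²).
State is unnormalized: ∫|ψ|² dx = 0.69844, and ∫ψ*·(−ħ²/2m · ψ'') dx = 0.32128, so ⟨T⟩ = 0.32128 / 0.69844.
⟨T⟩ = 0.46000.

0.460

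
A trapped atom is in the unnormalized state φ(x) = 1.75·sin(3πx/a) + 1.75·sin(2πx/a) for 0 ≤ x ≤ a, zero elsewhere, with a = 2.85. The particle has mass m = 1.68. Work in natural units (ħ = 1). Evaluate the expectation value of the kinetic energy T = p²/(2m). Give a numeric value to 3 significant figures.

T = −(ħ²/2m) d²/dx², so ⟨T⟩ = −(ħ²/2m) ∫ φ*·φ'' dx / ∫|φ|² dx; with m = 1.68.
d²/dx² sin(jπx/a) = −(jπ/a)²·sin(jπx/a); on 0 ≤ x ≤ a, ∫sin²(jπx/a) dx = a/2 and ∫sin(jπx/a)·sin(lπx/a) dx = 0 for j ≠ l, so only diagonal terms survive in ∫|φ|² and ∫φ·φ″; ∫φ·φ′ dx = [φ²/2] between the walls = 0.
State is unnormalized: ∫|φ|² dx = 8.7281, and ∫φ*·(−ħ²/2m · φ'') dx = 20.517, so ⟨T⟩ = 20.517 / 8.7281.
⟨T⟩ = 2.3506.

2.35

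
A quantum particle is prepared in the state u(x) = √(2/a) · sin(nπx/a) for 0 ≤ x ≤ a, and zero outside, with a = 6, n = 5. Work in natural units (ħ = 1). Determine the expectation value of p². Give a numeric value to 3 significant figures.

6.85

p² u = −ħ² d²u/dx²; ⟨p²⟩ = −ħ² ∫ u*·u'' dx.
d/dx sin(nπx/a) = (nπ/a)·cos(nπx/a) and d²/dx² sin(nπx/a) = −(nπ/a)²·sin(nπx/a); on 0 ≤ x ≤ a, ∫sin²(nπx/a) dx = a/2 and ∫sin(nπx/a)·cos(nπx/a) dx = 0.
⟨p²⟩ = 6.8539.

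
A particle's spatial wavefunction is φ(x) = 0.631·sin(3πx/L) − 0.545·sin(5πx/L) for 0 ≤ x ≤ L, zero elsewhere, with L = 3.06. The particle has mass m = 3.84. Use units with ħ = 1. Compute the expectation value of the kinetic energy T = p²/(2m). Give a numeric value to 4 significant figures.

T = −(ħ²/2m) d²/dx², so ⟨T⟩ = −(ħ²/2m) ∫ φ*·φ'' dx / ∫|φ|² dx; with m = 3.84.
d²/dx² sin(jπx/L) = −(jπ/L)²·sin(jπx/L); on 0 ≤ x ≤ L, ∫sin²(jπx/L) dx = L/2 and ∫sin(jπx/L)·sin(lπx/L) dx = 0 for j ≠ l, so only diagonal terms survive in ∫|φ|² and ∫φ·φ″; ∫φ·φ′ dx = [φ²/2] between the walls = 0.
State is unnormalized: ∫|φ|² dx = 1.0636, and ∫φ*·(−ħ²/2m · φ'') dx = 2.3117, so ⟨T⟩ = 2.3117 / 1.0636.
⟨T⟩ = 2.1734.

2.173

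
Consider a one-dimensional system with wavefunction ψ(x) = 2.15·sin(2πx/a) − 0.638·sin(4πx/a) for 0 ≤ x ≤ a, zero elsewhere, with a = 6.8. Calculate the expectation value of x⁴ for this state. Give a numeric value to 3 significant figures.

291.

⟨x⁴⟩ = ∫ x⁴·|ψ|² dx / ∫|ψ|² dx (integrals over the domain).
On 0 ≤ x ≤ a (j ≠ l): ∫sin²(jπx/a) dx = a/2, ∫sin(jπx/a)·sin(lπx/a) dx = 0; diagonal moments ∫x·sin²(jπx/a) dx = a²/4, ∫x²·sin²(jπx/a) dx = a³·(1/6 − 1/(4j²π²)); cross terms ∫x·sin(jπx/a)·sin(lπx/a) dx = 0 for j + l even and −4jla²/(π²(j² − l²)²) for j + l odd, ∫x²·sin(jπx/a)·sin(lπx/a) dx = (−1)^(j+l)·4jla³/(π²(j² − l²)²); higher powers the same way via product-to-sum and parts.
State is unnormalized: ∫|ψ|² dx = 17.100, and ∫ψ*·x⁴·ψ dx = 4982.3, so ⟨x⁴⟩ = 4982.3 / 17.100.
⟨x⁴⟩ = 291.36.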